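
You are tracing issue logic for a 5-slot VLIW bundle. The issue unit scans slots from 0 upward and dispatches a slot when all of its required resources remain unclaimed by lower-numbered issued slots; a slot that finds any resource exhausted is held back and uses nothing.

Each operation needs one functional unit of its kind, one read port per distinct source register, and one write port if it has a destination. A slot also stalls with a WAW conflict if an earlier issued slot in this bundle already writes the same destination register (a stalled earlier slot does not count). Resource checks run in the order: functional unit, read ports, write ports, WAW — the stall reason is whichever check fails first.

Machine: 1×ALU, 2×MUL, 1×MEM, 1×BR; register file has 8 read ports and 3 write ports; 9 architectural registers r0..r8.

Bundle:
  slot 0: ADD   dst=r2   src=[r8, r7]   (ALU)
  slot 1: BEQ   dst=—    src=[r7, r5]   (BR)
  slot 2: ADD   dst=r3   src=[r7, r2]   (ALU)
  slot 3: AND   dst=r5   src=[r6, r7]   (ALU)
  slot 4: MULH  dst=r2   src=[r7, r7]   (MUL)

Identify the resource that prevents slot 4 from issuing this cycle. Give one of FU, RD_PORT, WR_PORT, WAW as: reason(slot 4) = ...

reason(slot 4) = WAW

[0] ALU needs rd=2 wr=1: ok; after: ALU=0 MUL=2 MEM=1 BR=1, R=6, W=2
[1] BR needs rd=2 wr=0: ok; after: ALU=0 MUL=2 MEM=1 BR=0, R=4, W=2
[2] ALU needs rd=2 wr=1: FU; after: ALU=0 MUL=2 MEM=1 BR=0, R=4, W=2
[3] ALU needs rd=2 wr=1: FU; after: ALU=0 MUL=2 MEM=1 BR=0, R=4, W=2
[4] MUL needs rd=1 wr=1: WAW; after: ALU=0 MUL=2 MEM=1 BR=0, R=4, W=2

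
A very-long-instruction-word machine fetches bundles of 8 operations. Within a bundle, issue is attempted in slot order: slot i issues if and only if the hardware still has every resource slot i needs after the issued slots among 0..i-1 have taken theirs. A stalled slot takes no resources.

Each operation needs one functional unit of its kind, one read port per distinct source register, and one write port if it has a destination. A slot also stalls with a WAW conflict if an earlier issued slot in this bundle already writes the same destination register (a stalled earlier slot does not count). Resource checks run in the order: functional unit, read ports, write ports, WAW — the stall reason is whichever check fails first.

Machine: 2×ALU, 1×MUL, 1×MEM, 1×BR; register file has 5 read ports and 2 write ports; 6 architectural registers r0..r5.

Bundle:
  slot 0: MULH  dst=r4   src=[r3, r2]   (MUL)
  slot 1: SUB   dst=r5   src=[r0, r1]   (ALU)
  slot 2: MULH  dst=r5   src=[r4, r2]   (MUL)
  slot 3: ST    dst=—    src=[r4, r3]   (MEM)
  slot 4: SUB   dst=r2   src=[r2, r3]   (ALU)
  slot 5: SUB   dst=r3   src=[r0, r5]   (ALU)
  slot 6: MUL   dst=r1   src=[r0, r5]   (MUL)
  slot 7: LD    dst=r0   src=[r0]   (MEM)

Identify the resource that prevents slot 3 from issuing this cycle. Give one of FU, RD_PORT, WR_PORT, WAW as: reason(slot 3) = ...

  0. MUL→r4 ⇒ go  {2A/0Mu/1Ld/1B | 3r 1w}
  1. ALU→r5 ⇒ go  {1A/0Mu/1Ld/1B | 1r 0w}
  2. MUL→r5 ⇒ no(FU)  {1A/0Mu/1Ld/1B | 1r 0w}
  3. MEM ⇒ no(RD_PORT)  {1A/0Mu/1Ld/1B | 1r 0w}
  4. ALU→r2 ⇒ no(RD_PORT)  {1A/0Mu/1Ld/1B | 1r 0w}
  5. ALU→r3 ⇒ no(RD_PORT)  {1A/0Mu/1Ld/1B | 1r 0w}
  6. MUL→r1 ⇒ no(FU)  {1A/0Mu/1Ld/1B | 1r 0w}
  7. MEM→r0 ⇒ no(WR_PORT)  {1A/0Mu/1Ld/1B | 1r 0w}

reason(slot 3) = RD_PORT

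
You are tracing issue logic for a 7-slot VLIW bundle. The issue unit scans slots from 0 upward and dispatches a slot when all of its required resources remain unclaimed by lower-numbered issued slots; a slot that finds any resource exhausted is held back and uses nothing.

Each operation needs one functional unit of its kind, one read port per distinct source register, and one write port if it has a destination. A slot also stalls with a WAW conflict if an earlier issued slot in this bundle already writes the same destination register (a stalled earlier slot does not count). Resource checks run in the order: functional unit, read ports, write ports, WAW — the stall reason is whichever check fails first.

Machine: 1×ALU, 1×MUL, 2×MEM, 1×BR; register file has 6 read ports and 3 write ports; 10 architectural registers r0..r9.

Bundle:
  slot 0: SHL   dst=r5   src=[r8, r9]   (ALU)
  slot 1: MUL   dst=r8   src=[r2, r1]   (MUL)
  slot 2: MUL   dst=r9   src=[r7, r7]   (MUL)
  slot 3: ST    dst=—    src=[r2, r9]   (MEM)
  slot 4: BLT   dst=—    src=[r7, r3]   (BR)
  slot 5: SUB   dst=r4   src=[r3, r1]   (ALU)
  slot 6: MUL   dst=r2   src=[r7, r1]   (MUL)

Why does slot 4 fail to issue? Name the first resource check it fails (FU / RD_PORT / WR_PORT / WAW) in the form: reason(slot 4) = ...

(0) want 1×ALU +2rd +1wr — yes → AL0|MU1|ME2|BR1|rd4|wr2
(1) want 1×MUL +2rd +1wr — yes → AL0|MU0|ME2|BR1|rd2|wr1
(2) want 1×MUL +1rd +1wr — FU → AL0|MU0|ME2|BR1|rd2|wr1
(3) want 1×MEM +2rd +0wr — yes → AL0|MU0|ME1|BR1|rd0|wr1
(4) want 1×BR +2rd +0wr — RD_PORT → AL0|MU0|ME1|BR1|rd0|wr1
(5) want 1×ALU +2rd +1wr — FU → AL0|MU0|ME1|BR1|rd0|wr1
(6) want 1×MUL +2rd +1wr — FU → AL0|MU0|ME1|BR1|rd0|wr1

reason(slot 4) = RD_PORT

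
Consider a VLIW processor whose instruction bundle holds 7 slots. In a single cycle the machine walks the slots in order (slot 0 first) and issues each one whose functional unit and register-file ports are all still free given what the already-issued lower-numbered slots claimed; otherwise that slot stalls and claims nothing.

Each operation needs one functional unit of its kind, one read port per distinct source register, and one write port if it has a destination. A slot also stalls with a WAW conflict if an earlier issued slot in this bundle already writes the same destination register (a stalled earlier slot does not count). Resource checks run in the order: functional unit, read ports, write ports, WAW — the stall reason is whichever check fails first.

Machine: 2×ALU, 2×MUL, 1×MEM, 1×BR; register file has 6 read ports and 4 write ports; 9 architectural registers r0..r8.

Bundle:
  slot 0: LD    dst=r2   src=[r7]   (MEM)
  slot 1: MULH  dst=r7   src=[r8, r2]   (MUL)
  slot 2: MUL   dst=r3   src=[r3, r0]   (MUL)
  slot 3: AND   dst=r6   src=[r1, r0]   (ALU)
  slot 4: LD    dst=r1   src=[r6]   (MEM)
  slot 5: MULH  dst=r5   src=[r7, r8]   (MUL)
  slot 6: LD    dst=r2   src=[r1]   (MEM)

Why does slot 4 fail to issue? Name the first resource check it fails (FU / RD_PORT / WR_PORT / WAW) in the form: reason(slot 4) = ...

reason(slot 4) = FU

[0] MEM needs rd=1 wr=1: ok; after: ALU=2 MUL=2 MEM=0 BR=1, R=5, W=3
[1] MUL needs rd=2 wr=1: ok; after: ALU=2 MUL=1 MEM=0 BR=1, R=3, W=2
[2] MUL needs rd=2 wr=1: ok; after: ALU=2 MUL=0 MEM=0 BR=1, R=1, W=1
[3] ALU needs rd=2 wr=1: RD_PORT; after: ALU=2 MUL=0 MEM=0 BR=1, R=1, W=1
[4] MEM needs rd=1 wr=1: FU; after: ALU=2 MUL=0 MEM=0 BR=1, R=1, W=1
[5] MUL needs rd=2 wr=1: FU; after: ALU=2 MUL=0 MEM=0 BR=1, R=1, W=1
[6] MEM needs rd=1 wr=1: FU; after: ALU=2 MUL=0 MEM=0 BR=1, R=1, W=1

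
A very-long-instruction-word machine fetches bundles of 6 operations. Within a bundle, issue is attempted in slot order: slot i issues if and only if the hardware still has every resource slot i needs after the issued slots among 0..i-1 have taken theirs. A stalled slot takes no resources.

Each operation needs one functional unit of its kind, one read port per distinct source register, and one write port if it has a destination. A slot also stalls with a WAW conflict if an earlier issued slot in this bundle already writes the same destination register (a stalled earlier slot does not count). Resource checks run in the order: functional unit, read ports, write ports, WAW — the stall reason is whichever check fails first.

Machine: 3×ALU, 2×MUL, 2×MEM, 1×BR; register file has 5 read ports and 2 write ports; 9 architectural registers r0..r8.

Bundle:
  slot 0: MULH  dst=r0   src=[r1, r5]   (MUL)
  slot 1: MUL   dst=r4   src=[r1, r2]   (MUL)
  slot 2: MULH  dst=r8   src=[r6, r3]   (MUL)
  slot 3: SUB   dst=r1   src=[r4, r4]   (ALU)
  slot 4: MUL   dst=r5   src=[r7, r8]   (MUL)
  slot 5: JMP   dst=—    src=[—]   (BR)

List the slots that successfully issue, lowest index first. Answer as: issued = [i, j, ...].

issued = [0, 1, 5]

(0) want 1×MUL +2rd +1wr — yes → AL3|MU1|ME2|BR1|rd3|wr1
(1) want 1×MUL +2rd +1wr — yes → AL3|MU0|ME2|BR1|rd1|wr0
(2) want 1×MUL +2rd +1wr — FU → AL3|MU0|ME2|BR1|rd1|wr0
(3) want 1×ALU +1rd +1wr — WR_PORT → AL3|MU0|ME2|BR1|rd1|wr0
(4) want 1×MUL +2rd +1wr — FU → AL3|MU0|ME2|BR1|rd1|wr0
(5) want 1×BR +0rd +0wr — yes → AL3|MU0|ME2|BR0|rd1|wr0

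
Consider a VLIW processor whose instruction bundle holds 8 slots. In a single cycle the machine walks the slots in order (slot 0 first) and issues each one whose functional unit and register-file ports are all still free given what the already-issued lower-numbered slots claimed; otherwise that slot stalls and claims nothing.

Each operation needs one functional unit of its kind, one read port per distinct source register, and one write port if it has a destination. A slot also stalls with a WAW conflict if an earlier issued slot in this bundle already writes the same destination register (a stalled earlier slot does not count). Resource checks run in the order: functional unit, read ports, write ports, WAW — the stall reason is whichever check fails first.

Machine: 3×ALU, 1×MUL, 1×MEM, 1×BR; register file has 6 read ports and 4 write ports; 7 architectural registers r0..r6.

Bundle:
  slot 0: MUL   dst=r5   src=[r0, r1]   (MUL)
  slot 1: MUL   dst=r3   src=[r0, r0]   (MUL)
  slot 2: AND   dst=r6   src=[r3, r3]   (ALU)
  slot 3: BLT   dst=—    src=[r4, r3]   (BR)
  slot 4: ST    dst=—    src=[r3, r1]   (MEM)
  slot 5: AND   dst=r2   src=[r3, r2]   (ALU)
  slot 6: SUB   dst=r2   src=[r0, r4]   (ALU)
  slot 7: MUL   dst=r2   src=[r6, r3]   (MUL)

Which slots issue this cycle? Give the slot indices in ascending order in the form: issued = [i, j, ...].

issued = [0, 2, 3]

[0] MUL needs rd=2 wr=1: ok; after: ALU=3 MUL=0 MEM=1 BR=1, R=4, W=3
[1] MUL needs rd=1 wr=1: FU; after: ALU=3 MUL=0 MEM=1 BR=1, R=4, W=3
[2] ALU needs rd=1 wr=1: ok; after: ALU=2 MUL=0 MEM=1 BR=1, R=3, W=2
[3] BR needs rd=2 wr=0: ok; after: ALU=2 MUL=0 MEM=1 BR=0, R=1, W=2
[4] MEM needs rd=2 wr=0: RD_PORT; after: ALU=2 MUL=0 MEM=1 BR=0, R=1, W=2
[5] ALU needs rd=2 wr=1: RD_PORT; after: ALU=2 MUL=0 MEM=1 BR=0, R=1, W=2
[6] ALU needs rd=2 wr=1: RD_PORT; after: ALU=2 MUL=0 MEM=1 BR=0, R=1, W=2
[7] MUL needs rd=2 wr=1: FU; after: ALU=2 MUL=0 MEM=1 BR=0, R=1, W=2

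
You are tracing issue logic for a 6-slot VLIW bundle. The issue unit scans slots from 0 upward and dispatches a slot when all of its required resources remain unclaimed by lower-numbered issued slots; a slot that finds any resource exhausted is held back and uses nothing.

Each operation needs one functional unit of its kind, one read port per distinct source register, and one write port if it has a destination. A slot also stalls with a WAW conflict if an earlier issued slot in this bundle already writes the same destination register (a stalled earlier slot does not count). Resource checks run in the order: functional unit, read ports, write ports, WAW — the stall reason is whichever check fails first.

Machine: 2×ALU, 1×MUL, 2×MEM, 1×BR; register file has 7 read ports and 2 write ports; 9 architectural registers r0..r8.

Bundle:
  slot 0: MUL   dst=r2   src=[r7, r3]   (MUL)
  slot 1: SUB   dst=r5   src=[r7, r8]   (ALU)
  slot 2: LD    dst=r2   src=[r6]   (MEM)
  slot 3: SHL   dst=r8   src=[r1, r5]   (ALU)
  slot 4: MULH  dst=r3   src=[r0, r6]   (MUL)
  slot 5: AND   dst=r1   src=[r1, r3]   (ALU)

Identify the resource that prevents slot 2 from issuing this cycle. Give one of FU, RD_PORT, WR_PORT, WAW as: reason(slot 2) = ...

reason(slot 2) = WR_PORT

(0) want 1×MUL +2rd +1wr — yes → AL2|MU0|ME2|BR1|rd5|wr1
(1) want 1×ALU +2rd +1wr — yes → AL1|MU0|ME2|BR1|rd3|wr0
(2) want 1×MEM +1rd +1wr — WR_PORT → AL1|MU0|ME2|BR1|rd3|wr0
(3) want 1×ALU +2rd +1wr — WR_PORT → AL1|MU0|ME2|BR1|rd3|wr0
(4) want 1×MUL +2rd +1wr — FU → AL1|MU0|ME2|BR1|rd3|wr0
(5) want 1×ALU +2rd +1wr — WR_PORT → AL1|MU0|ME2|BR1|rd3|wr0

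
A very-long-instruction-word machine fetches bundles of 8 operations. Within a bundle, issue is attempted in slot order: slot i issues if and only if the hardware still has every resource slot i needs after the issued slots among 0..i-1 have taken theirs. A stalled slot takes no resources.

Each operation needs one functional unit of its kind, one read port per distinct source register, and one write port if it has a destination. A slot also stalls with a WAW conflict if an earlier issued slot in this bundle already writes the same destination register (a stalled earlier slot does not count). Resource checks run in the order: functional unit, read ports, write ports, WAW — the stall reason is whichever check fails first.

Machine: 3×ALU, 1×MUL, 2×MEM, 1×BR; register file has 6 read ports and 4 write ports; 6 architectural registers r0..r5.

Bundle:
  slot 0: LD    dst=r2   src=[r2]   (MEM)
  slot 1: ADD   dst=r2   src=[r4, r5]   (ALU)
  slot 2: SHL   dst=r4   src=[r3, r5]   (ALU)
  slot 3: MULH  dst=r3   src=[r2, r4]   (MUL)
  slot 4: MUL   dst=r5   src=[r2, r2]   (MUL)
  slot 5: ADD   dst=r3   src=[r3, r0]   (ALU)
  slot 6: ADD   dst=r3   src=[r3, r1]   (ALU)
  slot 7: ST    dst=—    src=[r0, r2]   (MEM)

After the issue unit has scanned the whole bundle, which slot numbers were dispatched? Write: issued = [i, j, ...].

  0. MEM→r2 ⇒ go  {3A/1Mu/1Ld/1B | 5r 3w}
  1. ALU→r2 ⇒ no(WAW)  {3A/1Mu/1Ld/1B | 5r 3w}
  2. ALU→r4 ⇒ go  {2A/1Mu/1Ld/1B | 3r 2w}
  3. MUL→r3 ⇒ go  {2A/0Mu/1Ld/1B | 1r 1w}
  4. MUL→r5 ⇒ no(FU)  {2A/0Mu/1Ld/1B | 1r 1w}
  5. ALU→r3 ⇒ no(RD_PORT)  {2A/0Mu/1Ld/1B | 1r 1w}
  6. ALU→r3 ⇒ no(RD_PORT)  {2A/0Mu/1Ld/1B | 1r 1w}
  7. MEM ⇒ no(RD_PORT)  {2A/0Mu/1Ld/1B | 1r 1w}

issued = [0, 2, 3]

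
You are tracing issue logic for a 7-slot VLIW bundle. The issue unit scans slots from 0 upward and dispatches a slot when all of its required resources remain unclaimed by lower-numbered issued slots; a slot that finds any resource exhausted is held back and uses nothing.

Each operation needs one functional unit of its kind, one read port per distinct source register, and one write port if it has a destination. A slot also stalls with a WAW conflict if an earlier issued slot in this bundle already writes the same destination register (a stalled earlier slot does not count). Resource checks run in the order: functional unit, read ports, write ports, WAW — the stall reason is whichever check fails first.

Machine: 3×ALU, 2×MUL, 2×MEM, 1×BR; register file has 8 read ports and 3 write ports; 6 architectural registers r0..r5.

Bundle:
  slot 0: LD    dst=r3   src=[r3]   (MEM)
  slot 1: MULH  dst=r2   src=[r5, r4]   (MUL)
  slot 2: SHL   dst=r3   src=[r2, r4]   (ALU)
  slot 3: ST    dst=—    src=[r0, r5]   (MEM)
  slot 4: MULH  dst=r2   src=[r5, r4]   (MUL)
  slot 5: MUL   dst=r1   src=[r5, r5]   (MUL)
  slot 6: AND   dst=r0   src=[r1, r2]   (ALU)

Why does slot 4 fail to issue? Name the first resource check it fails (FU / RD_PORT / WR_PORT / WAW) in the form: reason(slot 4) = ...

reason(slot 4) = WAW

  0. MEM→r3 ⇒ go  {3A/2Mu/1Ld/1B | 7r 2w}
  1. MUL→r2 ⇒ go  {3A/1Mu/1Ld/1B | 5r 1w}
  2. ALU→r3 ⇒ no(WAW)  {3A/1Mu/1Ld/1B | 5r 1w}
  3. MEM ⇒ go  {3A/1Mu/0Ld/1B | 3r 1w}
  4. MUL→r2 ⇒ no(WAW)  {3A/1Mu/0Ld/1B | 3r 1w}
  5. MUL→r1 ⇒ go  {3A/0Mu/0Ld/1B | 2r 0w}
  6. ALU→r0 ⇒ no(WR_PORT)  {3A/0Mu/0Ld/1B | 2r 0w}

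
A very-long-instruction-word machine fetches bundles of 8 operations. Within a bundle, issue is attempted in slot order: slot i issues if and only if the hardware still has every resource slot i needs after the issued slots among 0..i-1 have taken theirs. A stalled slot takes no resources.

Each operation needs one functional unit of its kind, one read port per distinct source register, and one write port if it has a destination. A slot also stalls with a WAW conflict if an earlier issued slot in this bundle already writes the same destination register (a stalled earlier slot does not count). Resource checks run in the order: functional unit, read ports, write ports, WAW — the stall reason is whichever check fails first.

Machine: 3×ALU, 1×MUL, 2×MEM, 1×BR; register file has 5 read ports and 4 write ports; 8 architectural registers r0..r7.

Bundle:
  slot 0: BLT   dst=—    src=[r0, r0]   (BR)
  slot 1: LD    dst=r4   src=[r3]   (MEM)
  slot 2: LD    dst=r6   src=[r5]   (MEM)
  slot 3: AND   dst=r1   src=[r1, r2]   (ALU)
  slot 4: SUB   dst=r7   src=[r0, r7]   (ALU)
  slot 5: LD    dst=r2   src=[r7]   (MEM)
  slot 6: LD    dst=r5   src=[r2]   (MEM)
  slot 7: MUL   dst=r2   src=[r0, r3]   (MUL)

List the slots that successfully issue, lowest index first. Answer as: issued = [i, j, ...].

issued = [0, 1, 2, 3]

#0 BR src=r0,r0 dispatched  <A:3 Mu:1 Ld:2 B:0 rd:4 wr:4>
#1 MEM src=r3 dispatched  <A:3 Mu:1 Ld:1 B:0 rd:3 wr:3>
#2 MEM src=r5 dispatched  <A:3 Mu:1 Ld:0 B:0 rd:2 wr:2>
#3 ALU src=r1,r2 dispatched  <A:2 Mu:1 Ld:0 B:0 rd:0 wr:1>
#4 ALU src=r0,r7 held:RD_PORT  <A:2 Mu:1 Ld:0 B:0 rd:0 wr:1>
#5 MEM src=r7 held:FU  <A:2 Mu:1 Ld:0 B:0 rd:0 wr:1>
#6 MEM src=r2 held:FU  <A:2 Mu:1 Ld:0 B:0 rd:0 wr:1>
#7 MUL src=r0,r3 held:RD_PORT  <A:2 Mu:1 Ld:0 B:0 rd:0 wr:1>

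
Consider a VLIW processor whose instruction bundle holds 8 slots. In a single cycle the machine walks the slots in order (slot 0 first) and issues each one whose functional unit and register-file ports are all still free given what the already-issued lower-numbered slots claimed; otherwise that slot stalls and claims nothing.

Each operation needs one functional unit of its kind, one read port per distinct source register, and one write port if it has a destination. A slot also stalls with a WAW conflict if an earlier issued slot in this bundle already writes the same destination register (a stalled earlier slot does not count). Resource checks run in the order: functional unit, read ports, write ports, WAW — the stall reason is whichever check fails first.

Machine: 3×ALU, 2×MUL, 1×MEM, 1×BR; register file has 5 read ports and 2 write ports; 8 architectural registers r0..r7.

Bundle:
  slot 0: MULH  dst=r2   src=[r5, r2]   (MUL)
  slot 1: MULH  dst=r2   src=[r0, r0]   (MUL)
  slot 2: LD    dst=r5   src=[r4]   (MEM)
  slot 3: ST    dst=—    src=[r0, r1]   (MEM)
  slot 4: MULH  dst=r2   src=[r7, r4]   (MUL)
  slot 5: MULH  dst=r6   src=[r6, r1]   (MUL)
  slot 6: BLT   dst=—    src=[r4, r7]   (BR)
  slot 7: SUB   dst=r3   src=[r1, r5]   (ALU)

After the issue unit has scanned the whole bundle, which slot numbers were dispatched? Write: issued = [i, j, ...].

slot 0 (MUL): ISSUE — free A3,Mu1,Ld1,B1 rp3 wp1
slot 1 (MUL): stall WAW — free A3,Mu1,Ld1,B1 rp3 wp1
slot 2 (MEM): ISSUE — free A3,Mu1,Ld0,B1 rp2 wp0
slot 3 (MEM): stall FU — free A3,Mu1,Ld0,B1 rp2 wp0
slot 4 (MUL): stall WR_PORT — free A3,Mu1,Ld0,B1 rp2 wp0
slot 5 (MUL): stall WR_PORT — free A3,Mu1,Ld0,B1 rp2 wp0
slot 6 (BR): ISSUE — free A3,Mu1,Ld0,B0 rp0 wp0
slot 7 (ALU): stall RD_PORT — free A3,Mu1,Ld0,B0 rp0 wp0

issued = [0, 2, 6]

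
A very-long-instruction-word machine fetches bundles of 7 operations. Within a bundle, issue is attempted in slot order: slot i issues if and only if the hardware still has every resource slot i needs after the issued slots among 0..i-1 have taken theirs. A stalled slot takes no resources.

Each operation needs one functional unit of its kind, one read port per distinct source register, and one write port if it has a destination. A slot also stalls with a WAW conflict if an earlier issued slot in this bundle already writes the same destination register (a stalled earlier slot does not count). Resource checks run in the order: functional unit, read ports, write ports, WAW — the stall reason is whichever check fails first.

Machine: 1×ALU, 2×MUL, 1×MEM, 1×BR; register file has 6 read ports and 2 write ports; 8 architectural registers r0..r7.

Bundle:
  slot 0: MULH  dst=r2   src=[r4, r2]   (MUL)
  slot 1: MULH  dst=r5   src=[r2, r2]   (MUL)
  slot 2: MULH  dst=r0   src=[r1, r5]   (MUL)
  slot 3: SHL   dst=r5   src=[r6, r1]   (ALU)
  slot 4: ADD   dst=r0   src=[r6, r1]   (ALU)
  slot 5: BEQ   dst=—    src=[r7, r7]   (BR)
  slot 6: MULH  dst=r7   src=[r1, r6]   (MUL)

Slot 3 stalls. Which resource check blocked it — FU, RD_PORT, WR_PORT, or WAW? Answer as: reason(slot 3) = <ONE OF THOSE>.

reason(slot 3) = WR_PORT

  0. MUL→r2 ⇒ go  {1A/1Mu/1Ld/1B | 4r 1w}
  1. MUL→r5 ⇒ go  {1A/0Mu/1Ld/1B | 3r 0w}
  2. MUL→r0 ⇒ no(FU)  {1A/0Mu/1Ld/1B | 3r 0w}
  3. ALU→r5 ⇒ no(WR_PORT)  {1A/0Mu/1Ld/1B | 3r 0w}
  4. ALU→r0 ⇒ no(WR_PORT)  {1A/0Mu/1Ld/1B | 3r 0w}
  5. BR ⇒ go  {1A/0Mu/1Ld/0B | 2r 0w}
  6. MUL→r7 ⇒ no(FU)  {1A/0Mu/1Ld/0B | 2r 0w}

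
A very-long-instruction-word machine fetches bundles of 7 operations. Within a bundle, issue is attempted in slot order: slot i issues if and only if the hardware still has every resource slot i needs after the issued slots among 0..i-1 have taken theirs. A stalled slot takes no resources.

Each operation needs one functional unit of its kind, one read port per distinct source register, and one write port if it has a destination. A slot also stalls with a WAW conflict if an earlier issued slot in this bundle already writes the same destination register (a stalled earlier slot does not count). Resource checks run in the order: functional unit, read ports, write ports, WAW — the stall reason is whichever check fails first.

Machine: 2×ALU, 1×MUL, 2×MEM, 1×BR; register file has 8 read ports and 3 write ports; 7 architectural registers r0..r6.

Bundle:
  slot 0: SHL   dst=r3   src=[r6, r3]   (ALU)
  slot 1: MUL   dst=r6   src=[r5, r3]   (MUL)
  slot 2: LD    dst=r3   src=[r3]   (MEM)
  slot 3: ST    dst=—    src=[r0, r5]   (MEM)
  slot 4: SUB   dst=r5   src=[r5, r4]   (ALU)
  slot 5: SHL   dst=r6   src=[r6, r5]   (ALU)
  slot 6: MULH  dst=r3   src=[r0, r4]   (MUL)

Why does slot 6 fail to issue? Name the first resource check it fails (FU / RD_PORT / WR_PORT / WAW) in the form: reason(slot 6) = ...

reason(slot 6) = FU

  0. ALU→r3 ⇒ go  {1A/1Mu/2Ld/1B | 6r 2w}
  1. MUL→r6 ⇒ go  {1A/0Mu/2Ld/1B | 4r 1w}
  2. MEM→r3 ⇒ no(WAW)  {1A/0Mu/2Ld/1B | 4r 1w}
  3. MEM ⇒ go  {1A/0Mu/1Ld/1B | 2r 1w}
  4. ALU→r5 ⇒ go  {0A/0Mu/1Ld/1B | 0r 0w}
  5. ALU→r6 ⇒ no(FU)  {0A/0Mu/1Ld/1B | 0r 0w}
  6. MUL→r3 ⇒ no(FU)  {0A/0Mu/1Ld/1B | 0r 0w}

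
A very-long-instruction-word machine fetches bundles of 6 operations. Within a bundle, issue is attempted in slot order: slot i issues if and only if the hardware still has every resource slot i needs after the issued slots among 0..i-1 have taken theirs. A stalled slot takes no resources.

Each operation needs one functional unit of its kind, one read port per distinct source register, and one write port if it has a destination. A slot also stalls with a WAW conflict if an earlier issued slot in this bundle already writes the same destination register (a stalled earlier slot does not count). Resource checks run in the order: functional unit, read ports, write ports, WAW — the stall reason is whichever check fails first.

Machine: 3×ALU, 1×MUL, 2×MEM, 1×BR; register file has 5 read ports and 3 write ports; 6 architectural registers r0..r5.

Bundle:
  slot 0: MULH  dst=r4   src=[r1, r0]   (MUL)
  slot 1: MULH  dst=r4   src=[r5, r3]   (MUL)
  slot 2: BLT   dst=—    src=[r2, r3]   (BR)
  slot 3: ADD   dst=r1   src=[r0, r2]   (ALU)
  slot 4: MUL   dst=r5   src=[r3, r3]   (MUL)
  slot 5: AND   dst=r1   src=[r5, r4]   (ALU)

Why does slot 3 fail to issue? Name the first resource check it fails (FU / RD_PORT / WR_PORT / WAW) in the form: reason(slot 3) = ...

reason(slot 3) = RD_PORT

slot 0 (MUL): ISSUE — free A3,Mu0,Ld2,B1 rp3 wp2
slot 1 (MUL): stall FU — free A3,Mu0,Ld2,B1 rp3 wp2
slot 2 (BR): ISSUE — free A3,Mu0,Ld2,B0 rp1 wp2
slot 3 (ALU): stall RD_PORT — free A3,Mu0,Ld2,B0 rp1 wp2
slot 4 (MUL): stall FU — free A3,Mu0,Ld2,B0 rp1 wp2
slot 5 (ALU): stall RD_PORT — free A3,Mu0,Ld2,B0 rp1 wp2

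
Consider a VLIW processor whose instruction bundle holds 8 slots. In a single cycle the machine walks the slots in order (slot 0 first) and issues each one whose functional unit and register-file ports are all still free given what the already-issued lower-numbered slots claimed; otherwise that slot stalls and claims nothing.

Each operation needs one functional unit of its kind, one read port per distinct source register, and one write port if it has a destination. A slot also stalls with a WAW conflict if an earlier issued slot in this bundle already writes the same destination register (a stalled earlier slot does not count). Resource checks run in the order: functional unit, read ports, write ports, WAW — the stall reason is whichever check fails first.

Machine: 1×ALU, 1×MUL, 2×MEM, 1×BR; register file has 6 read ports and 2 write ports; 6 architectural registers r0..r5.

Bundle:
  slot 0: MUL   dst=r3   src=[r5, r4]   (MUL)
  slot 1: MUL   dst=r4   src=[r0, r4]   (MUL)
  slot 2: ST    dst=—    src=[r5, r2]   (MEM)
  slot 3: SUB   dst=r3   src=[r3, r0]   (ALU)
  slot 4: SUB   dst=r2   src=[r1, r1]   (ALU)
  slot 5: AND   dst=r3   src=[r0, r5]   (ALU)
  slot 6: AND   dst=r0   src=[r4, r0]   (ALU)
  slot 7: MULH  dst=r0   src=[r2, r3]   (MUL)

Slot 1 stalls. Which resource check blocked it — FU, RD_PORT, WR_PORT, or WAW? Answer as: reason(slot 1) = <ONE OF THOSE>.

slot 0 (MUL): ISSUE — free A1,Mu0,Ld2,B1 rp4 wp1
slot 1 (MUL): stall FU — free A1,Mu0,Ld2,B1 rp4 wp1
slot 2 (MEM): ISSUE — free A1,Mu0,Ld1,B1 rp2 wp1
slot 3 (ALU): stall WAW — free A1,Mu0,Ld1,B1 rp2 wp1
slot 4 (ALU): ISSUE — free A0,Mu0,Ld1,B1 rp1 wp0
slot 5 (ALU): stall FU — free A0,Mu0,Ld1,B1 rp1 wp0
slot 6 (ALU): stall FU — free A0,Mu0,Ld1,B1 rp1 wp0
slot 7 (MUL): stall FU — free A0,Mu0,Ld1,B1 rp1 wp0

reason(slot 1) = FU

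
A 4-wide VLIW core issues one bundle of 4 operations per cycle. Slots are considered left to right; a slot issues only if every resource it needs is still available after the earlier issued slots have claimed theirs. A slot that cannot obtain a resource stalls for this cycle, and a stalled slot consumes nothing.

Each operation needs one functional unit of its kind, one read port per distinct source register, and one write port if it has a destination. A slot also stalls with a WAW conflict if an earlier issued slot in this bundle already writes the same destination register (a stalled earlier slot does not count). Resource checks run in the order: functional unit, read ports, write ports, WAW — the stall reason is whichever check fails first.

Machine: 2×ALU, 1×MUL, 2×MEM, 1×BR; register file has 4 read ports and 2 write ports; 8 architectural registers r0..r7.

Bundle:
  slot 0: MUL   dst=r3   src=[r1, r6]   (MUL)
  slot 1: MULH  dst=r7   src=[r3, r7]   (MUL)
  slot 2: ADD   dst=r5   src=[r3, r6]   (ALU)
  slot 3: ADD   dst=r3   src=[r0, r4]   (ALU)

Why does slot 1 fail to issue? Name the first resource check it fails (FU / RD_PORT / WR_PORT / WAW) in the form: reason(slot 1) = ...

reason(slot 1) = FU

[0] MUL needs rd=2 wr=1: ok; after: ALU=2 MUL=0 MEM=2 BR=1, R=2, W=1
[1] MUL needs rd=2 wr=1: FU; after: ALU=2 MUL=0 MEM=2 BR=1, R=2, W=1
[2] ALU needs rd=2 wr=1: ok; after: ALU=1 MUL=0 MEM=2 BR=1, R=0, W=0
[3] ALU needs rd=2 wr=1: RD_PORT; after: ALU=1 MUL=0 MEM=2 BR=1, R=0, W=0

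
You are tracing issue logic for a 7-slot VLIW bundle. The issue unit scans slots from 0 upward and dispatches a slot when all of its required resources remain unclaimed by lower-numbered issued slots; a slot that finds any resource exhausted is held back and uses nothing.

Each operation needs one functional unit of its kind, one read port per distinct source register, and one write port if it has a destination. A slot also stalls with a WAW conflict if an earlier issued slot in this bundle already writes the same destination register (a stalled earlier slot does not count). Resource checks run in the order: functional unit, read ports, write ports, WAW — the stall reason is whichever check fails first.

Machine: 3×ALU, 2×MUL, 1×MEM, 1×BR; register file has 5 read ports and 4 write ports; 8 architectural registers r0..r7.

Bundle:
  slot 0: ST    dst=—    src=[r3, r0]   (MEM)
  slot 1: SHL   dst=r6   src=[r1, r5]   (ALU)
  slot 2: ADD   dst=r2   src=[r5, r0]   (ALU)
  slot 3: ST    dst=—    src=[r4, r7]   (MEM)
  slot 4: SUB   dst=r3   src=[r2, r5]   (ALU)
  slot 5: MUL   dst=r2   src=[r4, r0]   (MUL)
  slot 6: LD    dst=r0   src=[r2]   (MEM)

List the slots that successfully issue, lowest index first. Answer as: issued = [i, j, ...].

  0. MEM ⇒ go  {3A/2Mu/0Ld/1B | 3r 4w}
  1. ALU→r6 ⇒ go  {2A/2Mu/0Ld/1B | 1r 3w}
  2. ALU→r2 ⇒ no(RD_PORT)  {2A/2Mu/0Ld/1B | 1r 3w}
  3. MEM ⇒ no(FU)  {2A/2Mu/0Ld/1B | 1r 3w}
  4. ALU→r3 ⇒ no(RD_PORT)  {2A/2Mu/0Ld/1B | 1r 3w}
  5. MUL→r2 ⇒ no(RD_PORT)  {2A/2Mu/0Ld/1B | 1r 3w}
  6. MEM→r0 ⇒ no(FU)  {2A/2Mu/0Ld/1B | 1r 3w}

issued = [0, 1]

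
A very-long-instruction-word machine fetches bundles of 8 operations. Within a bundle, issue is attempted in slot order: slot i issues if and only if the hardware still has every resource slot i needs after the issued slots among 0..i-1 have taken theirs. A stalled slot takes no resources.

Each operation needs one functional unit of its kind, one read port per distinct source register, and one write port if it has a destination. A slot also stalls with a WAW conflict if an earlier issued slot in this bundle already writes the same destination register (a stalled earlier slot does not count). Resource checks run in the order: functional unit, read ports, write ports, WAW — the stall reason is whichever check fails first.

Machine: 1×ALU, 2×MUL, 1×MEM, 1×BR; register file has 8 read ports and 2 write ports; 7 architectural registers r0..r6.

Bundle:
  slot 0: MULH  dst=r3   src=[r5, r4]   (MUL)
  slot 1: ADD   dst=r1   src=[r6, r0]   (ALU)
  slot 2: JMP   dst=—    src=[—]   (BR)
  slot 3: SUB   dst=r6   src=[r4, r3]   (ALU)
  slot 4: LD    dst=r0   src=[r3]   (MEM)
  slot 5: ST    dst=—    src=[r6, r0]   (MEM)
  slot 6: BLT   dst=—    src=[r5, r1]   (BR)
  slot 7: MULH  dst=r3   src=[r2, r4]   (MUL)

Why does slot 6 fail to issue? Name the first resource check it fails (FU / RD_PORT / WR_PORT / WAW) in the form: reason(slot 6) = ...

reason(slot 6) = FU

[0] MUL needs rd=2 wr=1: ok; after: ALU=1 MUL=1 MEM=1 BR=1, R=6, W=1
[1] ALU needs rd=2 wr=1: ok; after: ALU=0 MUL=1 MEM=1 BR=1, R=4, W=0
[2] BR needs rd=0 wr=0: ok; after: ALU=0 MUL=1 MEM=1 BR=0, R=4, W=0
[3] ALU needs rd=2 wr=1: FU; after: ALU=0 MUL=1 MEM=1 BR=0, R=4, W=0
[4] MEM needs rd=1 wr=1: WR_PORT; after: ALU=0 MUL=1 MEM=1 BR=0, R=4, W=0
[5] MEM needs rd=2 wr=0: ok; after: ALU=0 MUL=1 MEM=0 BR=0, R=2, W=0
[6] BR needs rd=2 wr=0: FU; after: ALU=0 MUL=1 MEM=0 BR=0, R=2, W=0
[7] MUL needs rd=2 wr=1: WR_PORT; after: ALU=0 MUL=1 MEM=0 BR=0, R=2, W=0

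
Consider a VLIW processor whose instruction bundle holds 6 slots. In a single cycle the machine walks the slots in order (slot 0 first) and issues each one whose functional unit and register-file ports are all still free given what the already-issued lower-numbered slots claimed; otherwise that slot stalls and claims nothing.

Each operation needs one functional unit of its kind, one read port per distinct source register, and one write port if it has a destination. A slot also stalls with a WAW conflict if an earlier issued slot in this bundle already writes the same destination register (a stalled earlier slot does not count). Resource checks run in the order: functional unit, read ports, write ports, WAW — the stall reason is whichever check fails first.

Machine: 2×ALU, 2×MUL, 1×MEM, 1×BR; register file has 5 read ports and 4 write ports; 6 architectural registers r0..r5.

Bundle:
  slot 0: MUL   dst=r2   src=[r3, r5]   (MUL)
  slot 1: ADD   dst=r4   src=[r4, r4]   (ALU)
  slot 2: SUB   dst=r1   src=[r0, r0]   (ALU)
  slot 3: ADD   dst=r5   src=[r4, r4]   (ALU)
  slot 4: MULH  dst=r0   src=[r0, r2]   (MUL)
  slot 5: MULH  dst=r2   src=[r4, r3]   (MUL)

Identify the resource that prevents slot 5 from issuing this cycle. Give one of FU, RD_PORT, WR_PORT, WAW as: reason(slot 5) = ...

reason(slot 5) = RD_PORT

  0. MUL→r2 ⇒ go  {2A/1Mu/1Ld/1B | 3r 3w}
  1. ALU→r4 ⇒ go  {1A/1Mu/1Ld/1B | 2r 2w}
  2. ALU→r1 ⇒ go  {0A/1Mu/1Ld/1B | 1r 1w}
  3. ALU→r5 ⇒ no(FU)  {0A/1Mu/1Ld/1B | 1r 1w}
  4. MUL→r0 ⇒ no(RD_PORT)  {0A/1Mu/1Ld/1B | 1r 1w}
  5. MUL→r2 ⇒ no(RD_PORT)  {0A/1Mu/1Ld/1B | 1r 1w}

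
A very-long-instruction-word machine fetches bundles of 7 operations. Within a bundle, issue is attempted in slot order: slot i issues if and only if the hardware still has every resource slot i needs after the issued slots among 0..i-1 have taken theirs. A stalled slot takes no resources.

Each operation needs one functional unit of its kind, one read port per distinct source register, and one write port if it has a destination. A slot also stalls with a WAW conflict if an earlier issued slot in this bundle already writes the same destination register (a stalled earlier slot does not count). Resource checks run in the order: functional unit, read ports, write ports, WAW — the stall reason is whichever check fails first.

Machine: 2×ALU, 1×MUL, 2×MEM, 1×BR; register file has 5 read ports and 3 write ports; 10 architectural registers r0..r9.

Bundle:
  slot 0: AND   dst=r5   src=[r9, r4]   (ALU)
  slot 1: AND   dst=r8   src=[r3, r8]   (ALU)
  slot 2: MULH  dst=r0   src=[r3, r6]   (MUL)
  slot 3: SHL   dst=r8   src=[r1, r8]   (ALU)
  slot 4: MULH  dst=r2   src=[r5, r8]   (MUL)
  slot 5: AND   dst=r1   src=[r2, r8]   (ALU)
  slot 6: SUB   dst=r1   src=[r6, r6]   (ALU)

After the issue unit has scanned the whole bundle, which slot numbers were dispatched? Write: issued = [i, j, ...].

issued = [0, 1]

  0. ALU→r5 ⇒ go  {1A/1Mu/2Ld/1B | 3r 2w}
  1. ALU→r8 ⇒ go  {0A/1Mu/2Ld/1B | 1r 1w}
  2. MUL→r0 ⇒ no(RD_PORT)  {0A/1Mu/2Ld/1B | 1r 1w}
  3. ALU→r8 ⇒ no(FU)  {0A/1Mu/2Ld/1B | 1r 1w}
  4. MUL→r2 ⇒ no(RD_PORT)  {0A/1Mu/2Ld/1B | 1r 1w}
  5. ALU→r1 ⇒ no(FU)  {0A/1Mu/2Ld/1B | 1r 1w}
  6. ALU→r1 ⇒ no(FU)  {0A/1Mu/2Ld/1B | 1r 1w}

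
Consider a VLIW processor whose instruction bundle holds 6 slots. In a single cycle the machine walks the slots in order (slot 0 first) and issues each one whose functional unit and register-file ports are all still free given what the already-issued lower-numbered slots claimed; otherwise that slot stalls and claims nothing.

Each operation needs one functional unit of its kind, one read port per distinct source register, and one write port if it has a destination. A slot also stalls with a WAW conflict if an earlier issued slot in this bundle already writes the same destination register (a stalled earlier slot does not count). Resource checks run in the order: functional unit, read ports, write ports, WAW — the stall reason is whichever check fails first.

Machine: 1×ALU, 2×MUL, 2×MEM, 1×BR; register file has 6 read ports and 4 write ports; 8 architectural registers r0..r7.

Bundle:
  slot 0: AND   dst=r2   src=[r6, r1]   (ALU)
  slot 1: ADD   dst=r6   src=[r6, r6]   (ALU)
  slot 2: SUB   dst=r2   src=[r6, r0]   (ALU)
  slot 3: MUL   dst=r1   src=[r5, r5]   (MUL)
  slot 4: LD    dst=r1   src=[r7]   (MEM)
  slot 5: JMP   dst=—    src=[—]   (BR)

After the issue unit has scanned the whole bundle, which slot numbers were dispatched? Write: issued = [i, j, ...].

issued = [0, 3, 5]

#0 ALU src=r6,r1 dispatched  <A:0 Mu:2 Ld:2 B:1 rd:4 wr:3>
#1 ALU src=r6,r6 held:FU  <A:0 Mu:2 Ld:2 B:1 rd:4 wr:3>
#2 ALU src=r6,r0 held:FU  <A:0 Mu:2 Ld:2 B:1 rd:4 wr:3>
#3 MUL src=r5,r5 dispatched  <A:0 Mu:1 Ld:2 B:1 rd:3 wr:2>
#4 MEM src=r7 held:WAW  <A:0 Mu:1 Ld:2 B:1 rd:3 wr:2>
#5 BR src=- dispatched  <A:0 Mu:1 Ld:2 B:0 rd:3 wr:2>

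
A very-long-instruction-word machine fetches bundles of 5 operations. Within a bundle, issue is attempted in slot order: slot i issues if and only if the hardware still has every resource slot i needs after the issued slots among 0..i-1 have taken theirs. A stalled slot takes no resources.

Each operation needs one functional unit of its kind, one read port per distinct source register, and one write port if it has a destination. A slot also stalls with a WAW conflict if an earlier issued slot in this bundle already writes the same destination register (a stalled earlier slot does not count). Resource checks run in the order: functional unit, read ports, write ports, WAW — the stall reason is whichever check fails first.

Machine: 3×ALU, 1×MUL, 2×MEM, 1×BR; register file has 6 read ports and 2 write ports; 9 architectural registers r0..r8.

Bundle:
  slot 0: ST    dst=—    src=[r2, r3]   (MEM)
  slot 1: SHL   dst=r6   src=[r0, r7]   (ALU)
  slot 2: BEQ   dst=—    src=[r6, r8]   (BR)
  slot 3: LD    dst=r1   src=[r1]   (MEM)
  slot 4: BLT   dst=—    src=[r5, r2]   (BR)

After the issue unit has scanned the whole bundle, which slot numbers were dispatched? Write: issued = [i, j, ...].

issued = [0, 1, 2]

slot 0 (MEM): ISSUE — free A3,Mu1,Ld1,B1 rp4 wp2
slot 1 (ALU): ISSUE — free A2,Mu1,Ld1,B1 rp2 wp1
slot 2 (BR): ISSUE — free A2,Mu1,Ld1,B0 rp0 wp1
slot 3 (MEM): stall RD_PORT — free A2,Mu1,Ld1,B0 rp0 wp1
slot 4 (BR): stall FU — free A2,Mu1,Ld1,B0 rp0 wp1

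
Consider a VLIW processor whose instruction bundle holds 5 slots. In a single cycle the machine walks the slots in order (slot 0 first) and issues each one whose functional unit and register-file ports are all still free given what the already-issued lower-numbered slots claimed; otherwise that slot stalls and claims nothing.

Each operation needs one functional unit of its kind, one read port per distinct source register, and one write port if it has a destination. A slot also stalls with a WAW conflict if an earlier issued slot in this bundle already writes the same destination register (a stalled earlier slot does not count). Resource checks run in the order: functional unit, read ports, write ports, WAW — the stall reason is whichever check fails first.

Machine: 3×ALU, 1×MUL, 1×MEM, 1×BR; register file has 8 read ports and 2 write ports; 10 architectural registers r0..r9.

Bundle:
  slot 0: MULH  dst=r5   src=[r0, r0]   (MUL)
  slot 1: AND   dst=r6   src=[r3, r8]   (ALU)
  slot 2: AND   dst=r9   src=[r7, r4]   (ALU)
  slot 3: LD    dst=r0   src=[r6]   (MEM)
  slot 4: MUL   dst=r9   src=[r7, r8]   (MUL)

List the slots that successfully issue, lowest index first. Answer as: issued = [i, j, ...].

issued = [0, 1]

[0] MUL needs rd=1 wr=1: ok; after: ALU=3 MUL=0 MEM=1 BR=1, R=7, W=1
[1] ALU needs rd=2 wr=1: ok; after: ALU=2 MUL=0 MEM=1 BR=1, R=5, W=0
[2] ALU needs rd=2 wr=1: WR_PORT; after: ALU=2 MUL=0 MEM=1 BR=1, R=5, W=0
[3] MEM needs rd=1 wr=1: WR_PORT; after: ALU=2 MUL=0 MEM=1 BR=1, R=5, W=0
[4] MUL needs rd=2 wr=1: FU; after: ALU=2 MUL=0 MEM=1 BR=1, R=5, W=0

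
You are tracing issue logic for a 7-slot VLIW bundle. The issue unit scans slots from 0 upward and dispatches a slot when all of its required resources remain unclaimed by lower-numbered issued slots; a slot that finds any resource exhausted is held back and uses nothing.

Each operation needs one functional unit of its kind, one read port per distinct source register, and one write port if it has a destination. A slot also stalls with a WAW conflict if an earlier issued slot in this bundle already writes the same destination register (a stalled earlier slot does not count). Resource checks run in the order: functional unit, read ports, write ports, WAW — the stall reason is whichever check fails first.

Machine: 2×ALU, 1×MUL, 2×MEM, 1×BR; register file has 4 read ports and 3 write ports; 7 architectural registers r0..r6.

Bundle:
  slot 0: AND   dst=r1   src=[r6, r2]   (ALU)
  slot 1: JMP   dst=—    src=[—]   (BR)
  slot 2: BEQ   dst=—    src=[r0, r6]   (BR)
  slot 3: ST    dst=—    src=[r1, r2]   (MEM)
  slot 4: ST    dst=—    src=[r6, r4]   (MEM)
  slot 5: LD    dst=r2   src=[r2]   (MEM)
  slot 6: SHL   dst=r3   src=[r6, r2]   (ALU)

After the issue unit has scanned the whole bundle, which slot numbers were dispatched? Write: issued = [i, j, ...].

issued = [0, 1, 3]

slot 0 (ALU): ISSUE — free A1,Mu1,Ld2,B1 rp2 wp2
slot 1 (BR): ISSUE — free A1,Mu1,Ld2,B0 rp2 wp2
slot 2 (BR): stall FU — free A1,Mu1,Ld2,B0 rp2 wp2
slot 3 (MEM): ISSUE — free A1,Mu1,Ld1,B0 rp0 wp2
slot 4 (MEM): stall RD_PORT — free A1,Mu1,Ld1,B0 rp0 wp2
slot 5 (MEM): stall RD_PORT — free A1,Mu1,Ld1,B0 rp0 wp2
slot 6 (ALU): stall RD_PORT — free A1,Mu1,Ld1,B0 rp0 wp2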